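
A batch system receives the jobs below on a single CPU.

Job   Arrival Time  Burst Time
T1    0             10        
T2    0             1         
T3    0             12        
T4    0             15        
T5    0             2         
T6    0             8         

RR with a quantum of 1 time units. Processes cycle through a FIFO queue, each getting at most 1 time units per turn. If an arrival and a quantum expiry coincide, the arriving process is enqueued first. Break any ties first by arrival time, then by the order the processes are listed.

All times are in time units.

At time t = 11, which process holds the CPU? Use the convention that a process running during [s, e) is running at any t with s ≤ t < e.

Gantt: | T1 0-1 | T2 1-2 | T3 2-3 | T4 3-4 | T5 4-5 | T6 5-6 | T1 6-7 | T3 7-8 | T4 8-9 | T5 9-10 | T6 10-11 | T1 11-12 | T3 12-13 | T4 13-14 | T6 14-15 | T1 15-16 | T3 16-17 | T4 17-18 | T6 18-19 | T1 19-20 | T3 20-21 | T4 21-22 | T6 22-23 | T1 23-24 | T3 24-25 | T4 25-26 | T6 26-27 | T1 27-28 | T3 28-29 | T4 29-30 | T6 30-31 | T1 31-32 | T3 32-33 | T4 33-34 | T6 34-35 | T1 35-36 | T3 36-37 | T4 37-38 | T1 38-39 | T3 39-40 | T4 40-41 | T3 41-42 | T4 42-43 | T3 43-44 | T4 44-48 |
Completion: T1=39  T2=2  T3=44  T4=48  T5=10  T6=35
Turnaround (C−A): T1=39  T2=2  T3=44  T4=48  T5=10  T6=35

T1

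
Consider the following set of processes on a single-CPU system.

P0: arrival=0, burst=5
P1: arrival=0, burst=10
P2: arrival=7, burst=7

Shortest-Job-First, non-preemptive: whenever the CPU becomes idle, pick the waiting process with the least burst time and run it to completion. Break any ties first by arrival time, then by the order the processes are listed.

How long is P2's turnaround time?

Schedule: | P0 0-5 | P1 5-15 | P2 15-22 |
Completion: P0=5  P1=15  P2=22
Turnaround (C−A): P0=5  P1=15  P2=15
Turnaround(P2) = completion − arrival = 22 − 7 = 15

15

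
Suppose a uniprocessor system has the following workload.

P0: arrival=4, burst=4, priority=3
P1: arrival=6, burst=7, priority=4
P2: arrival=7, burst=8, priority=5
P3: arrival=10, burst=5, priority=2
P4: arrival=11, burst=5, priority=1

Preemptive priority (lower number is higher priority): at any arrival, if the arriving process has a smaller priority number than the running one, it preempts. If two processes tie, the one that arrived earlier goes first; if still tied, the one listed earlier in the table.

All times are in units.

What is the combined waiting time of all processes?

35

Timeline: | idle 0-4 | P0 4-8 | P1 8-10 | P3 10-11 | P4 11-16 | P3 16-20 | P1 20-25 | P2 25-33 |
Completion: P0=8  P1=25  P2=33  P3=20  P4=16
Waiting = turnaround − burst: P0=0, P1=12, P2=18, P3=5, P4=0
Total waiting = 0 + 12 + 18 + 5 + 0 = 35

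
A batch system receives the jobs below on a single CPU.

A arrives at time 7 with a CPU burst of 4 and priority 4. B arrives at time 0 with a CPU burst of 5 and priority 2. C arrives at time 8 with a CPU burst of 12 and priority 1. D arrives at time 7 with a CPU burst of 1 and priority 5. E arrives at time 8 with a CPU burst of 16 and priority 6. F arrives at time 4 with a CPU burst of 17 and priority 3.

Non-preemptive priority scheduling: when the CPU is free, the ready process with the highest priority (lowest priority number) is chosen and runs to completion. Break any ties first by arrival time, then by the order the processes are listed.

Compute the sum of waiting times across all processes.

Gantt: | B 0-5 | F 5-22 | C 22-34 | A 34-38 | D 38-39 | E 39-55 |
Completion: A=38  B=5  C=34  D=39  E=55  F=22
Waiting = turnaround − burst: A=27, B=0, C=14, D=31, E=31, F=1
Total waiting = 27 + 0 + 14 + 31 + 31 + 1 = 104

104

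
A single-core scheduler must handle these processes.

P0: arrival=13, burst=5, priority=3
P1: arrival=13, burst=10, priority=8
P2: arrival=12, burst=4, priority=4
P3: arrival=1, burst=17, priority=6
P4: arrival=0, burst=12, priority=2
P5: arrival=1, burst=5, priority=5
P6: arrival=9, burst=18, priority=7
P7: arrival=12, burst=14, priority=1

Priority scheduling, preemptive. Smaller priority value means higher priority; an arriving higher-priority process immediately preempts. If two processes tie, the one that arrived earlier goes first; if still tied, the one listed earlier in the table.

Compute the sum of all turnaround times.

300

Schedule: | P4 0-12 | P7 12-26 | P0 26-31 | P2 31-35 | P5 35-40 | P3 40-57 | P6 57-75 | P1 75-85 |
Completion: P0=31  P1=85  P2=35  P3=57  P4=12  P5=40  P6=75  P7=26
Turnaround (C−A): P0=18  P1=72  P2=23  P3=56  P4=12  P5=39  P6=66  P7=14
Turnaround = completion − arrival: P0=18, P1=72, P2=23, P3=56, P4=12, P5=39, P6=66, P7=14
Total turnaround = 18 + 72 + 23 + 56 + 12 + 39 + 66 + 14 = 300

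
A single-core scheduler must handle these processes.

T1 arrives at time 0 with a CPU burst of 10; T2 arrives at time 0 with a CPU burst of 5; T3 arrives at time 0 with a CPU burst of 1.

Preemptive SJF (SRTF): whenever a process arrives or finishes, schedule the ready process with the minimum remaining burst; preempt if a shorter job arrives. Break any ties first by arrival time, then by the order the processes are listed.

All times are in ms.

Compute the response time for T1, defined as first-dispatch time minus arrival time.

6

Gantt: | T3 0-1 | T2 1-6 | T1 6-16 |
Completion: T1=16  T2=6  T3=1
Response(T1) = first start − arrival = 6 − 0 = 6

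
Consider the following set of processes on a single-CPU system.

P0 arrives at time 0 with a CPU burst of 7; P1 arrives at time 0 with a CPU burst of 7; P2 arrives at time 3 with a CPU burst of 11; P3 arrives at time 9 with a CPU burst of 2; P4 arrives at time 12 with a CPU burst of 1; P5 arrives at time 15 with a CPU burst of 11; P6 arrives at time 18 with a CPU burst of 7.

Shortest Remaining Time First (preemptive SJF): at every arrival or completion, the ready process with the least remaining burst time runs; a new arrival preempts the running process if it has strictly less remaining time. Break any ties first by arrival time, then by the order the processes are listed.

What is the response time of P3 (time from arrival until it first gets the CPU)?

0

Timeline: | P0 0-7 | P1 7-9 | P3 9-11 | P1 11-12 | P4 12-13 | P1 13-17 | P2 17-18 | P6 18-25 | P2 25-35 | P5 35-46 |
Completion: P0=7  P1=17  P2=35  P3=11  P4=13  P5=46  P6=25
Turnaround (C−A): P0=7  P1=17  P2=32  P3=2  P4=1  P5=31  P6=7
Response(P3) = first start − arrival = 9 − 9 = 0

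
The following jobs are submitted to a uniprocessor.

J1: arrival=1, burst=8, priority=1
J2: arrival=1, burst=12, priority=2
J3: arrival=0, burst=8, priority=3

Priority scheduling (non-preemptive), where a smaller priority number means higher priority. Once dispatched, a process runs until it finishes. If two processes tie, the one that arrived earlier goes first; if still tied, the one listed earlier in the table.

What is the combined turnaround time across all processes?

50

Schedule: | J3 0-8 | J1 8-16 | J2 16-28 |
Completion: J1=16  J2=28  J3=8
Turnaround (C−A): J1=15  J2=27  J3=8
Turnaround = completion − arrival: J1=15, J2=27, J3=8
Total turnaround = 15 + 27 + 8 = 50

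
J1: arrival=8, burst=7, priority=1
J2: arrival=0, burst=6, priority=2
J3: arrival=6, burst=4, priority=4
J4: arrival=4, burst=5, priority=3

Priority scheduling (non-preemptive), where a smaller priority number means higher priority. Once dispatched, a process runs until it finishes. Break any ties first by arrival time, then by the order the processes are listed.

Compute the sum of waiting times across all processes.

Schedule: | J2 0-6 | J4 6-11 | J1 11-18 | J3 18-22 |
Completion: J1=18  J2=6  J3=22  J4=11
Turnaround (C−A): J1=10  J2=6  J3=16  J4=7
Waiting = turnaround − burst: J1=3, J2=0, J3=12, J4=2
Total waiting = 3 + 0 + 12 + 2 = 17

17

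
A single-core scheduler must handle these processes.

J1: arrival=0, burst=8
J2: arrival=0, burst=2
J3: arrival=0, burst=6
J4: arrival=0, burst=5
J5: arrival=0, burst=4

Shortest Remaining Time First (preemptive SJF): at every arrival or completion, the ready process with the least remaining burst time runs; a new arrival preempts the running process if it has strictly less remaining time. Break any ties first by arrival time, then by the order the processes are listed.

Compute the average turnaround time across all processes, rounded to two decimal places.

12.20

Timeline: | J2 0-2 | J5 2-6 | J4 6-11 | J3 11-17 | J1 17-25 |
Completion: J1=25  J2=2  J3=17  J4=11  J5=6
Turnaround (C−A): J1=25  J2=2  J3=17  J4=11  J5=6
Turnaround times: J1=25, J2=2, J3=17, J4=11, J5=6
Average turnaround = (25+2+17+11+6) / 5 = 61/5 = 12.20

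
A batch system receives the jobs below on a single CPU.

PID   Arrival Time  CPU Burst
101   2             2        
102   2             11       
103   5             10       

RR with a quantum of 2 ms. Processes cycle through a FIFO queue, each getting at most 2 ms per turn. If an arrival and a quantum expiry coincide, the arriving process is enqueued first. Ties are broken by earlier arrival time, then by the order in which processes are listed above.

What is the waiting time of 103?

Timeline: | idle 0-2 | 101 2-4 | 102 4-6 | 103 6-8 | 102 8-10 | 103 10-12 | 102 12-14 | 103 14-16 | 102 16-18 | 103 18-20 | 102 20-22 | 103 22-24 | 102 24-25 |
Completion: 101=4  102=25  103=24
Waiting(103) = turnaround − burst = 19 − 10 = 9

9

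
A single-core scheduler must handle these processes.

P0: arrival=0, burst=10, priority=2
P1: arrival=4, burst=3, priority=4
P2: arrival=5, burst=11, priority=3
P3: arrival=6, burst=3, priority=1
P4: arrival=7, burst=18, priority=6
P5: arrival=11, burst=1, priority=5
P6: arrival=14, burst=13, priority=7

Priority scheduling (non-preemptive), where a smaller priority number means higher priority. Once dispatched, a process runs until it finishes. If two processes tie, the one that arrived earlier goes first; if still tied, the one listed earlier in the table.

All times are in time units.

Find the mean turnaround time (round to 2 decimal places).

22.86

Schedule: | P0 0-10 | P3 10-13 | P2 13-24 | P1 24-27 | P5 27-28 | P4 28-46 | P6 46-59 |
Completion: P0=10  P1=27  P2=24  P3=13  P4=46  P5=28  P6=59
Turnaround times: P0=10, P1=23, P2=19, P3=7, P4=39, P5=17, P6=45
Average turnaround = (10+23+19+7+39+17+45) / 7 = 160/7 = 22.86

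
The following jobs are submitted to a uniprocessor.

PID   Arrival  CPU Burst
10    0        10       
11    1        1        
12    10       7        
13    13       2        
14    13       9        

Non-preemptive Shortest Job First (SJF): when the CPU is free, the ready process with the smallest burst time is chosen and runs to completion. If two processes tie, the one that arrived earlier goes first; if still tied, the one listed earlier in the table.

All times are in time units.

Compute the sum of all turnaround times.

Timeline: | 10 0-10 | 11 10-11 | 12 11-18 | 13 18-20 | 14 20-29 |
Completion: 10=10  11=11  12=18  13=20  14=29
Turnaround (C−A): 10=10  11=10  12=8  13=7  14=16
Turnaround = completion − arrival: 10=10, 11=10, 12=8, 13=7, 14=16
Total turnaround = 10 + 10 + 8 + 7 + 16 = 51

51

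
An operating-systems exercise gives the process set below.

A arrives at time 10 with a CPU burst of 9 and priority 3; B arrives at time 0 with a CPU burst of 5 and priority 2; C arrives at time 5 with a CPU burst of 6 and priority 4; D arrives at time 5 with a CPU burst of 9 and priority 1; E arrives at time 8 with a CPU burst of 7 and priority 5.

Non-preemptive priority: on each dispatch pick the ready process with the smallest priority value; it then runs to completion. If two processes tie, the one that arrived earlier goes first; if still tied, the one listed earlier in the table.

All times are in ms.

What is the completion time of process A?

23

Schedule: | B 0-5 | D 5-14 | A 14-23 | C 23-29 | E 29-36 |
Completion: A=23  B=5  C=29  D=14  E=36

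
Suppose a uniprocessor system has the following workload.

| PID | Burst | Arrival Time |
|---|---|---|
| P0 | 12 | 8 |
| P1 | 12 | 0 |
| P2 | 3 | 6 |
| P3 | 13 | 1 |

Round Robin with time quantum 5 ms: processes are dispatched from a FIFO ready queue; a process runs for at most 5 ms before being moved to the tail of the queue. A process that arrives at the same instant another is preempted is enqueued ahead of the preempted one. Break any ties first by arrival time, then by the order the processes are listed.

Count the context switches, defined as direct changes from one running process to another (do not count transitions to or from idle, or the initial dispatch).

9

Gantt: | P1 0-5 | P3 5-10 | P1 10-15 | P2 15-18 | P0 18-23 | P3 23-28 | P1 28-30 | P0 30-35 | P3 35-38 | P0 38-40 |
Completion: P0=40  P1=30  P2=18  P3=38
Turnaround (C−A): P0=32  P1=30  P2=12  P3=37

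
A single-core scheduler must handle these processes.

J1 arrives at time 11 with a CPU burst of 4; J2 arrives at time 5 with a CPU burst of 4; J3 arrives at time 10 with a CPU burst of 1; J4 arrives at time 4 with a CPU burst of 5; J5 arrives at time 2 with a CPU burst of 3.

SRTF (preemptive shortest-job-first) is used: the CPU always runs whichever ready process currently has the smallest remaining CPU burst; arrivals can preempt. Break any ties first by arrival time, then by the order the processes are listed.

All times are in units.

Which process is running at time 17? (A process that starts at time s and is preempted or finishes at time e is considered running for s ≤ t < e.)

Schedule: | idle 0-2 | J5 2-5 | J2 5-9 | J4 9-10 | J3 10-11 | J4 11-15 | J1 15-19 |
Completion: J1=19  J2=9  J3=11  J4=15  J5=5

J1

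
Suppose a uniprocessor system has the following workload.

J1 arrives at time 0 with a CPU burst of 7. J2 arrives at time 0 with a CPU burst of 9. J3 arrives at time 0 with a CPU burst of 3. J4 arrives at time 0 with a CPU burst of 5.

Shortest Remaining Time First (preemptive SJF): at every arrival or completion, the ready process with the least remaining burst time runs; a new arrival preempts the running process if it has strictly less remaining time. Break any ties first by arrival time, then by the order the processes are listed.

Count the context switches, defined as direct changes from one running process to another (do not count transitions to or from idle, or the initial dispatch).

Schedule: | J3 0-3 | J4 3-8 | J1 8-15 | J2 15-24 |
Completion: J1=15  J2=24  J3=3  J4=8
Turnaround (C−A): J1=15  J2=24  J3=3  J4=8

3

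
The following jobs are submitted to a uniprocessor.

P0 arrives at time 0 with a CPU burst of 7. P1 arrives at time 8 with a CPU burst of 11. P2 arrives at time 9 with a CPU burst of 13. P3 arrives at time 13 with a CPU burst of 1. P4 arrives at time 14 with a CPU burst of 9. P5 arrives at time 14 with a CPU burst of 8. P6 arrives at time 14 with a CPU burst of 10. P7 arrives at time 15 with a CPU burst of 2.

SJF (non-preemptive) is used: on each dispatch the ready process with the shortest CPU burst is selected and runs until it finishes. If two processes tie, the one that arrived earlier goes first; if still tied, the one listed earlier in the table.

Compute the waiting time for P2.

Gantt: | P0 0-7 | idle 7-8 | P1 8-19 | P3 19-20 | P7 20-22 | P5 22-30 | P4 30-39 | P6 39-49 | P2 49-62 |
Completion: P0=7  P1=19  P2=62  P3=20  P4=39  P5=30  P6=49  P7=22
Turnaround (C−A): P0=7  P1=11  P2=53  P3=7  P4=25  P5=16  P6=35  P7=7
Waiting(P2) = turnaround − burst = 53 − 13 = 40

40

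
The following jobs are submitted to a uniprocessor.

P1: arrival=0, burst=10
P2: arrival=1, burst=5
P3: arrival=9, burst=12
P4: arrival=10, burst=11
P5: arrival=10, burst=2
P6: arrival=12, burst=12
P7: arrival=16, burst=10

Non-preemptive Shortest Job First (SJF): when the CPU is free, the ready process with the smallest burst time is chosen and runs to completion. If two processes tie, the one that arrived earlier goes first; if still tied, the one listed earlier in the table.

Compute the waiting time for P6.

38

Schedule: | P1 0-10 | P5 10-12 | P2 12-17 | P7 17-27 | P4 27-38 | P3 38-50 | P6 50-62 |
Completion: P1=10  P2=17  P3=50  P4=38  P5=12  P6=62  P7=27
Turnaround (C−A): P1=10  P2=16  P3=41  P4=28  P5=2  P6=50  P7=11
Waiting(P6) = turnaround − burst = 50 − 12 = 38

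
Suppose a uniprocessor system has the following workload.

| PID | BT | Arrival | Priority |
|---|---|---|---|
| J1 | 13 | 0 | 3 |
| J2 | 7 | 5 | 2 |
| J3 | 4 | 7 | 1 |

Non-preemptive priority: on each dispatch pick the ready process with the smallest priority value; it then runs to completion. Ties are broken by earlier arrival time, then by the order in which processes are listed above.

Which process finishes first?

J1

Schedule: | J1 0-13 | J3 13-17 | J2 17-24 |
Completion: J1=13  J2=24  J3=17
Finish order: J1 → J3 → J2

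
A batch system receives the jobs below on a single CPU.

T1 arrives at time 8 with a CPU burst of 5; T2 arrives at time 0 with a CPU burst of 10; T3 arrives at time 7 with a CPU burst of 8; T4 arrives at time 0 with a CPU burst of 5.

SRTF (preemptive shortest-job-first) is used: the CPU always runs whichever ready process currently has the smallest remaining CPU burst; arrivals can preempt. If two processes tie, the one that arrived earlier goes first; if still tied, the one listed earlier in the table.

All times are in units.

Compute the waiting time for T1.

Schedule: | T4 0-5 | T2 5-8 | T1 8-13 | T2 13-20 | T3 20-28 |
Completion: T1=13  T2=20  T3=28  T4=5
Turnaround (C−A): T1=5  T2=20  T3=21  T4=5
Waiting(T1) = turnaround − burst = 5 − 5 = 0

0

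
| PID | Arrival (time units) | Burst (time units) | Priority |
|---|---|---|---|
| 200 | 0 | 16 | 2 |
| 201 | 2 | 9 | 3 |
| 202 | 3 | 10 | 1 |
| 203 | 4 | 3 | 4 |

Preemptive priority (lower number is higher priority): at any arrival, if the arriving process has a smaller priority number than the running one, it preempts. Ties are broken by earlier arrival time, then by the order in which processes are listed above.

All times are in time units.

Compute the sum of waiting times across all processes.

Timeline: | 200 0-3 | 202 3-13 | 200 13-26 | 201 26-35 | 203 35-38 |
Completion: 200=26  201=35  202=13  203=38
Turnaround (C−A): 200=26  201=33  202=10  203=34
Waiting = turnaround − burst: 200=10, 201=24, 202=0, 203=31
Total waiting = 10 + 24 + 0 + 31 = 65

65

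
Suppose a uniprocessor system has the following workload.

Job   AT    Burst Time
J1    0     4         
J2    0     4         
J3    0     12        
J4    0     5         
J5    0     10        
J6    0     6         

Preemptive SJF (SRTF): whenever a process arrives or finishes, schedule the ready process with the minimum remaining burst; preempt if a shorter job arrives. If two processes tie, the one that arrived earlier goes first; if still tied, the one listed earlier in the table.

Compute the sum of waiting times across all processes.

73

Timeline: | J1 0-4 | J2 4-8 | J4 8-13 | J6 13-19 | J5 19-29 | J3 29-41 |
Completion: J1=4  J2=8  J3=41  J4=13  J5=29  J6=19
Waiting = turnaround − burst: J1=0, J2=4, J3=29, J4=8, J5=19, J6=13
Total waiting = 0 + 4 + 29 + 8 + 19 + 13 = 73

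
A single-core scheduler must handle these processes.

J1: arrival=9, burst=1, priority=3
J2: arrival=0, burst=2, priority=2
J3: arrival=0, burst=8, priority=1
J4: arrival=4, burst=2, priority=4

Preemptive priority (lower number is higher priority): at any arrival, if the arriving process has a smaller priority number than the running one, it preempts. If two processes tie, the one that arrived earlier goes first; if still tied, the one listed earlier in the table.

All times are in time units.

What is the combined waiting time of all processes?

16

Timeline: | J3 0-8 | J2 8-10 | J1 10-11 | J4 11-13 |
Completion: J1=11  J2=10  J3=8  J4=13
Turnaround (C−A): J1=2  J2=10  J3=8  J4=9
Waiting = turnaround − burst: J1=1, J2=8, J3=0, J4=7
Total waiting = 1 + 8 + 0 + 7 = 16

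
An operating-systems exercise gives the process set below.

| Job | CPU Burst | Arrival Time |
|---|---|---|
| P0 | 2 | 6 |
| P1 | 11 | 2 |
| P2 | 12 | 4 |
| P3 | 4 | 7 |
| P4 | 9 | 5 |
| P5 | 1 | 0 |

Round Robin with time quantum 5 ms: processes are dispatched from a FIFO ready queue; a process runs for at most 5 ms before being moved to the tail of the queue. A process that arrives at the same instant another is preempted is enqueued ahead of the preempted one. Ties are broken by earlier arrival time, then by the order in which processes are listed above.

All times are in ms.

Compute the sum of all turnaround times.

134

Gantt: | P5 0-1 | idle 1-2 | P1 2-7 | P2 7-12 | P4 12-17 | P0 17-19 | P3 19-23 | P1 23-28 | P2 28-33 | P4 33-37 | P1 37-38 | P2 38-40 |
Completion: P0=19  P1=38  P2=40  P3=23  P4=37  P5=1
Turnaround = completion − arrival: P0=13, P1=36, P2=36, P3=16, P4=32, P5=1
Total turnaround = 13 + 36 + 36 + 16 + 32 + 1 = 134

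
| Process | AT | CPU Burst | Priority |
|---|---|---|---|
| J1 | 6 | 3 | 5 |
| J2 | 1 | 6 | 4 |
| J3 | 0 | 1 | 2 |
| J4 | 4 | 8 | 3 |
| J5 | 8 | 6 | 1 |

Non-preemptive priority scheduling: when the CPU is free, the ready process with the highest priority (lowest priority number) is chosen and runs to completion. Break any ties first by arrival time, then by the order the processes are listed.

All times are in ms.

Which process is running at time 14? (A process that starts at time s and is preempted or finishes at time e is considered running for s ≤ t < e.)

J4

Gantt: | J3 0-1 | J2 1-7 | J4 7-15 | J5 15-21 | J1 21-24 |
Completion: J1=24  J2=7  J3=1  J4=15  J5=21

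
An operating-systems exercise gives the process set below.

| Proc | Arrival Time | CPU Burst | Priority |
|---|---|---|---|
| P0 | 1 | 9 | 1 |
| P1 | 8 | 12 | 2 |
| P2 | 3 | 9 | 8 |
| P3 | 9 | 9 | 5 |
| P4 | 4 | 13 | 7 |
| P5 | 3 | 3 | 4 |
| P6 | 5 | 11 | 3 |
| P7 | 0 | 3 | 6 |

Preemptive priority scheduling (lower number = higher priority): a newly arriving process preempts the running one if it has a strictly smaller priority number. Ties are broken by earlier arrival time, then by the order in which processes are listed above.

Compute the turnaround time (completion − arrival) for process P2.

66

Timeline: | P7 0-1 | P0 1-10 | P1 10-22 | P6 22-33 | P5 33-36 | P3 36-45 | P7 45-47 | P4 47-60 | P2 60-69 |
Completion: P0=10  P1=22  P2=69  P3=45  P4=60  P5=36  P6=33  P7=47
Turnaround (C−A): P0=9  P1=14  P2=66  P3=36  P4=56  P5=33  P6=28  P7=47
Turnaround(P2) = completion − arrival = 69 − 3 = 66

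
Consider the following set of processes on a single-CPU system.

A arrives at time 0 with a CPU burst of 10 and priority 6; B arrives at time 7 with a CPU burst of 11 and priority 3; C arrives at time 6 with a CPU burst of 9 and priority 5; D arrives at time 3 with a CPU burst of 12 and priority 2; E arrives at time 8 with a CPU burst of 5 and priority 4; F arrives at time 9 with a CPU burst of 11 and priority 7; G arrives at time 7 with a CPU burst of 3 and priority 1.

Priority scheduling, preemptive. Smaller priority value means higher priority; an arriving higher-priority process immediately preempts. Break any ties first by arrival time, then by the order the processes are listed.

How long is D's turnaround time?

Schedule: | A 0-3 | D 3-7 | G 7-10 | D 10-18 | B 18-29 | E 29-34 | C 34-43 | A 43-50 | F 50-61 |
Completion: A=50  B=29  C=43  D=18  E=34  F=61  G=10
Turnaround (C−A): A=50  B=22  C=37  D=15  E=26  F=52  G=3
Turnaround(D) = completion − arrival = 18 − 3 = 15

15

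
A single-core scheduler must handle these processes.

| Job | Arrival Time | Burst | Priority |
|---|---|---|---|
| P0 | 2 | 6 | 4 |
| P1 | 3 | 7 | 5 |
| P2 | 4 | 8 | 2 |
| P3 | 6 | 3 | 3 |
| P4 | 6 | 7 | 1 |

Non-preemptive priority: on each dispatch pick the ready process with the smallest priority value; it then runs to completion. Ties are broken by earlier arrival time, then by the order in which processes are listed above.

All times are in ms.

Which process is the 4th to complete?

P3

Schedule: | idle 0-2 | P0 2-8 | P4 8-15 | P2 15-23 | P3 23-26 | P1 26-33 |
Completion: P0=8  P1=33  P2=23  P3=26  P4=15
Turnaround (C−A): P0=6  P1=30  P2=19  P3=20  P4=9
Finish order: P0 → P4 → P2 → P3 → P1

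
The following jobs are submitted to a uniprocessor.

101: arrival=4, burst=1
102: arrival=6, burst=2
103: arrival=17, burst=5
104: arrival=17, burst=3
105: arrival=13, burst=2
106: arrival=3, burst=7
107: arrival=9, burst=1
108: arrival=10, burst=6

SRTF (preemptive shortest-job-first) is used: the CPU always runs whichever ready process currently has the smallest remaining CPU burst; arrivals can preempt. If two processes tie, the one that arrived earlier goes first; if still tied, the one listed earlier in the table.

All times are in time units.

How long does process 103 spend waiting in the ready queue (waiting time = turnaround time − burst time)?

8

Gantt: | idle 0-3 | 106 3-4 | 101 4-5 | 106 5-6 | 102 6-8 | 106 8-9 | 107 9-10 | 106 10-14 | 105 14-16 | 108 16-17 | 104 17-20 | 108 20-25 | 103 25-30 |
Completion: 101=5  102=8  103=30  104=20  105=16  106=14  107=10  108=25
Waiting(103) = turnaround − burst = 13 − 5 = 8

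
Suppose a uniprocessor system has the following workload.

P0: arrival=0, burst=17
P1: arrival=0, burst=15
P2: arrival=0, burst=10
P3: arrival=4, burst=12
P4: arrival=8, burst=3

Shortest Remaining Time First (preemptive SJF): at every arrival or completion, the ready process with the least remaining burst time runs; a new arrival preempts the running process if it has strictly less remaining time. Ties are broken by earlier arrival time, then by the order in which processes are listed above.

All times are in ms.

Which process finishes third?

Timeline: | P2 0-10 | P4 10-13 | P3 13-25 | P1 25-40 | P0 40-57 |
Completion: P0=57  P1=40  P2=10  P3=25  P4=13
Turnaround (C−A): P0=57  P1=40  P2=10  P3=21  P4=5
Finish order: P2 → P4 → P3 → P1 → P0

P3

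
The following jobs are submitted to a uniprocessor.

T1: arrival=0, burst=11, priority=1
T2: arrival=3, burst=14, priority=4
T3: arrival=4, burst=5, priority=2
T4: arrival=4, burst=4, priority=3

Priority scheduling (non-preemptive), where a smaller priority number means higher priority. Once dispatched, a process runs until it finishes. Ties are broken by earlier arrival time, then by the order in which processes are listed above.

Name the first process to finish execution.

Timeline: | T1 0-11 | T3 11-16 | T4 16-20 | T2 20-34 |
Completion: T1=11  T2=34  T3=16  T4=20
Finish order: T1 → T3 → T4 → T2

T1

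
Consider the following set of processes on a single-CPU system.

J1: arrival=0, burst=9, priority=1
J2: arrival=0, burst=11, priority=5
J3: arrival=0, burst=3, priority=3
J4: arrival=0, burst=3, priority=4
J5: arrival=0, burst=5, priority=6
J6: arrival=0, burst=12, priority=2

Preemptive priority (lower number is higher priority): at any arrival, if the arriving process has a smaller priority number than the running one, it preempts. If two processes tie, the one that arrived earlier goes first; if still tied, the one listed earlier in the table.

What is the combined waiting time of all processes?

119

Schedule: | J1 0-9 | J6 9-21 | J3 21-24 | J4 24-27 | J2 27-38 | J5 38-43 |
Completion: J1=9  J2=38  J3=24  J4=27  J5=43  J6=21
Waiting = turnaround − burst: J1=0, J2=27, J3=21, J4=24, J5=38, J6=9
Total waiting = 0 + 27 + 21 + 24 + 38 + 9 = 119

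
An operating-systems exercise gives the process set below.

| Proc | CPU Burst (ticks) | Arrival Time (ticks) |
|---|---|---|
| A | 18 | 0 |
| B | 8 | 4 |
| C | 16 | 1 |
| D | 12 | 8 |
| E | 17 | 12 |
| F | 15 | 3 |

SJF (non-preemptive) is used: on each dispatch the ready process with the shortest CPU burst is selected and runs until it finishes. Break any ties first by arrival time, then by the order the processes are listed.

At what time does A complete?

Gantt: | A 0-18 | B 18-26 | D 26-38 | F 38-53 | C 53-69 | E 69-86 |
Completion: A=18  B=26  C=69  D=38  E=86  F=53
Turnaround (C−A): A=18  B=22  C=68  D=30  E=74  F=50

18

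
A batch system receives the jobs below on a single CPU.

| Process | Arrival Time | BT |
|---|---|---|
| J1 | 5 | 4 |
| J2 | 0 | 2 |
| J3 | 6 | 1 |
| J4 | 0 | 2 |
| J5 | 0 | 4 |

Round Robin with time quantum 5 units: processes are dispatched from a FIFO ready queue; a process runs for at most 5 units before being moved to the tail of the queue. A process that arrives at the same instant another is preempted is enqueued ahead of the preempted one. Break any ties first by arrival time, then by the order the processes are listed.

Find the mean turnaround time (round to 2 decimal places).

5.60

Gantt: | J2 0-2 | J4 2-4 | J5 4-8 | J1 8-12 | J3 12-13 |
Completion: J1=12  J2=2  J3=13  J4=4  J5=8
Turnaround times: J1=7, J2=2, J3=7, J4=4, J5=8
Average turnaround = (7+2+7+4+8) / 5 = 28/5 = 5.60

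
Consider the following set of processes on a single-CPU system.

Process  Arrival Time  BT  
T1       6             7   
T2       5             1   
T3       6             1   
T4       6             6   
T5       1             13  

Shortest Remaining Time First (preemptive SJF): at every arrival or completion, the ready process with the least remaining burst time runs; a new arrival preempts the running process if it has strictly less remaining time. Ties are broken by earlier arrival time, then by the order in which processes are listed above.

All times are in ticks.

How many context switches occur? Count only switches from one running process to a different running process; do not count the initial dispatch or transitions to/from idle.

5

Timeline: | idle 0-1 | T5 1-5 | T2 5-6 | T3 6-7 | T4 7-13 | T1 13-20 | T5 20-29 |
Completion: T1=20  T2=6  T3=7  T4=13  T5=29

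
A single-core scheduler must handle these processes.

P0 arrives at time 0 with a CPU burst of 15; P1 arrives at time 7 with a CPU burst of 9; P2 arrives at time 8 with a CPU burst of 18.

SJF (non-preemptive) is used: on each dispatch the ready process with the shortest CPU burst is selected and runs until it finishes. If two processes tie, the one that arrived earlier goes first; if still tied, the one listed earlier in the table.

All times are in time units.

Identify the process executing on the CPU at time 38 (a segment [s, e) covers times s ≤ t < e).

Schedule: | P0 0-15 | P1 15-24 | P2 24-42 |
Completion: P0=15  P1=24  P2=42

P2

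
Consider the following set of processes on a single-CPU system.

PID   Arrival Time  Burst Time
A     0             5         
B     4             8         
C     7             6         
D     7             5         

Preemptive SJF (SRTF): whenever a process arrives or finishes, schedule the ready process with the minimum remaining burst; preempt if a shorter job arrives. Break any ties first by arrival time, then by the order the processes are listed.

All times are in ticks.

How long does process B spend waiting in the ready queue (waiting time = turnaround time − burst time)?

Timeline: | A 0-5 | B 5-7 | D 7-12 | B 12-18 | C 18-24 |
Completion: A=5  B=18  C=24  D=12
Turnaround (C−A): A=5  B=14  C=17  D=5
Waiting(B) = turnaround − burst = 14 − 8 = 6

6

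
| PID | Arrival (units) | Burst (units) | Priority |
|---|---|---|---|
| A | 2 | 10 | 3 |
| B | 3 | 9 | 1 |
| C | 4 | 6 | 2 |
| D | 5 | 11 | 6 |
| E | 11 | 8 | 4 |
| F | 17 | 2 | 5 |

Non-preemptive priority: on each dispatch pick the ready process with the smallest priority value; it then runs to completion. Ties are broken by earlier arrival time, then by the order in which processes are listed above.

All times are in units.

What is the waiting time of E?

Schedule: | idle 0-2 | A 2-12 | B 12-21 | C 21-27 | E 27-35 | F 35-37 | D 37-48 |
Completion: A=12  B=21  C=27  D=48  E=35  F=37
Turnaround (C−A): A=10  B=18  C=23  D=43  E=24  F=20
Waiting(E) = turnaround − burst = 24 − 8 = 16

16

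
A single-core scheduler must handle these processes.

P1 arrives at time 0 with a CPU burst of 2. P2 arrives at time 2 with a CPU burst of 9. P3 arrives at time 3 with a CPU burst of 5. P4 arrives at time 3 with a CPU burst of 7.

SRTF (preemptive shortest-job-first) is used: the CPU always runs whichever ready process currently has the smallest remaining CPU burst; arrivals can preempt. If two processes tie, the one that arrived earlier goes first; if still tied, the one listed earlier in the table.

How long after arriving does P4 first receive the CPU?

5

Gantt: | P1 0-2 | P2 2-3 | P3 3-8 | P4 8-15 | P2 15-23 |
Completion: P1=2  P2=23  P3=8  P4=15
Response(P4) = first start − arrival = 8 − 3 = 5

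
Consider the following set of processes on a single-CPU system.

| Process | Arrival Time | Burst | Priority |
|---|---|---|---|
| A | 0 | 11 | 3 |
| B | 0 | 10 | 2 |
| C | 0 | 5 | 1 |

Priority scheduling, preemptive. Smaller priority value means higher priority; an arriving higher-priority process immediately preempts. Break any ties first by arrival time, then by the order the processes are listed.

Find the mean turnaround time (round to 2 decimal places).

Schedule: | C 0-5 | B 5-15 | A 15-26 |
Completion: A=26  B=15  C=5
Turnaround (C−A): A=26  B=15  C=5
Turnaround times: A=26, B=15, C=5
Average turnaround = (26+15+5) / 3 = 46/3 = 15.33

15.33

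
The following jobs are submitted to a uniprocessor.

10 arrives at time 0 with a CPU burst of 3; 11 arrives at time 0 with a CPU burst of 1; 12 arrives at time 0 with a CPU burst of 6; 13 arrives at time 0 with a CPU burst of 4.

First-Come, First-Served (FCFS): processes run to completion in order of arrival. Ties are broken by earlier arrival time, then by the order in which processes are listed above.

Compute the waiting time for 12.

4

Schedule: | 10 0-3 | 11 3-4 | 12 4-10 | 13 10-14 |
Completion: 10=3  11=4  12=10  13=14
Waiting(12) = turnaround − burst = 10 − 6 = 4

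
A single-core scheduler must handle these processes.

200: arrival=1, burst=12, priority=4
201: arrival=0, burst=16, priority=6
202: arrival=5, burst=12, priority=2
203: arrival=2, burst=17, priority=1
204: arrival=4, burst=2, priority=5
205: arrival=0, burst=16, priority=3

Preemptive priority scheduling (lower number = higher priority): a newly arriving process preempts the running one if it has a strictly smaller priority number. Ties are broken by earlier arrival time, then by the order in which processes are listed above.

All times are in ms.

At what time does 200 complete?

Timeline: | 205 0-2 | 203 2-19 | 202 19-31 | 205 31-45 | 200 45-57 | 204 57-59 | 201 59-75 |
Completion: 200=57  201=75  202=31  203=19  204=59  205=45

57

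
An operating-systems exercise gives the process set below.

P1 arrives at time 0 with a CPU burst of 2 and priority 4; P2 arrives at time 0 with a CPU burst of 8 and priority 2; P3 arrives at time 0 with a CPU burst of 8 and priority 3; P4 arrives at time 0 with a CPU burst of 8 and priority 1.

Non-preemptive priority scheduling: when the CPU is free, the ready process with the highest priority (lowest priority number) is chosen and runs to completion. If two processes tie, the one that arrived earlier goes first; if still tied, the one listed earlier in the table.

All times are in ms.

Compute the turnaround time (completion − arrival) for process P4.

Schedule: | P4 0-8 | P2 8-16 | P3 16-24 | P1 24-26 |
Completion: P1=26  P2=16  P3=24  P4=8
Turnaround(P4) = completion − arrival = 8 − 0 = 8

8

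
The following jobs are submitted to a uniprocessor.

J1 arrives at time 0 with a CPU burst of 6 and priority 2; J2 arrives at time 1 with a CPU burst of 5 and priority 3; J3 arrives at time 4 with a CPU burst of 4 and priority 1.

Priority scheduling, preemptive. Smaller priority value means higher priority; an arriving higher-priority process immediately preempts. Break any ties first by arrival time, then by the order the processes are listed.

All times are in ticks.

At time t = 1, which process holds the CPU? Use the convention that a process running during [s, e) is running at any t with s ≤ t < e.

Timeline: | J1 0-4 | J3 4-8 | J1 8-10 | J2 10-15 |
Completion: J1=10  J2=15  J3=8
Turnaround (C−A): J1=10  J2=14  J3=4

J1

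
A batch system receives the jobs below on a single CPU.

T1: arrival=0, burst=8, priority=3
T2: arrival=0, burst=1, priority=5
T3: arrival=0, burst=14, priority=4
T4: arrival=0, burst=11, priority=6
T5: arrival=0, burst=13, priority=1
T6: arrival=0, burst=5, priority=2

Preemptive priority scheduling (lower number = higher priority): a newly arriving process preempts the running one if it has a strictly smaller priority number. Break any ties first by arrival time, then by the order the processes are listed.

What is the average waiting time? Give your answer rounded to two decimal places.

Schedule: | T5 0-13 | T6 13-18 | T1 18-26 | T3 26-40 | T2 40-41 | T4 41-52 |
Completion: T1=26  T2=41  T3=40  T4=52  T5=13  T6=18
Waiting times: T1=18, T2=40, T3=26, T4=41, T5=0, T6=13
Average waiting = (18+40+26+41+0+13) / 6 = 138/6 = 23.00

23.00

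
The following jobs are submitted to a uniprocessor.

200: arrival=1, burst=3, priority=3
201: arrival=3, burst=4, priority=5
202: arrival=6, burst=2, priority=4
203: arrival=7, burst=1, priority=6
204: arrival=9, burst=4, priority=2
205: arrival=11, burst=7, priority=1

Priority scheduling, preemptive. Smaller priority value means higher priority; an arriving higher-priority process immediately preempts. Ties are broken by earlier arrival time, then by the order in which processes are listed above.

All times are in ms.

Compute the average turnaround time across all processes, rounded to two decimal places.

9.33

Timeline: | idle 0-1 | 200 1-4 | 201 4-6 | 202 6-8 | 201 8-9 | 204 9-11 | 205 11-18 | 204 18-20 | 201 20-21 | 203 21-22 |
Completion: 200=4  201=21  202=8  203=22  204=20  205=18
Turnaround (C−A): 200=3  201=18  202=2  203=15  204=11  205=7
Turnaround times: 200=3, 201=18, 202=2, 203=15, 204=11, 205=7
Average turnaround = (3+18+2+15+11+7) / 6 = 56/6 = 9.33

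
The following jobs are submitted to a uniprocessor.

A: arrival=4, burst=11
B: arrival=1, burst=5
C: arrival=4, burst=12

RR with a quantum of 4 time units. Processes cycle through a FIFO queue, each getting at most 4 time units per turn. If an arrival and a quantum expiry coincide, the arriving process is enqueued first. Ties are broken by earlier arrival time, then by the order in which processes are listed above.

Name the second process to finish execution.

A

Gantt: | idle 0-1 | B 1-5 | A 5-9 | C 9-13 | B 13-14 | A 14-18 | C 18-22 | A 22-25 | C 25-29 |
Completion: A=25  B=14  C=29
Turnaround (C−A): A=21  B=13  C=25
Finish order: B → A → C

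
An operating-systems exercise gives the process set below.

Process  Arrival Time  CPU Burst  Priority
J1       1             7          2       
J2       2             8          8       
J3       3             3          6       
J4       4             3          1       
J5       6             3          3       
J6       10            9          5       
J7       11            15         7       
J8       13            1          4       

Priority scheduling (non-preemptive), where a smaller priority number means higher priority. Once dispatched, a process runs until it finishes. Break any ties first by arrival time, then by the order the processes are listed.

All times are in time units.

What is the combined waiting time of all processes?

Gantt: | idle 0-1 | J1 1-8 | J4 8-11 | J5 11-14 | J8 14-15 | J6 15-24 | J3 24-27 | J7 27-42 | J2 42-50 |
Completion: J1=8  J2=50  J3=27  J4=11  J5=14  J6=24  J7=42  J8=15
Waiting = turnaround − burst: J1=0, J2=40, J3=21, J4=4, J5=5, J6=5, J7=16, J8=1
Total waiting = 0 + 40 + 21 + 4 + 5 + 5 + 16 + 1 = 92

92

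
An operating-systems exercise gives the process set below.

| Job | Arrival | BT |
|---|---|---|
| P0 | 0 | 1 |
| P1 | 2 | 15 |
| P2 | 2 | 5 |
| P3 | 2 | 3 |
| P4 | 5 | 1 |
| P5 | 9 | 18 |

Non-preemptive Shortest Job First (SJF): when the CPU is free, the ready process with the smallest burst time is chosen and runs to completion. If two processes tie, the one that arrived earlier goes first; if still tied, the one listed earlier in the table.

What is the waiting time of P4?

0

Timeline: | P0 0-1 | idle 1-2 | P3 2-5 | P4 5-6 | P2 6-11 | P1 11-26 | P5 26-44 |
Completion: P0=1  P1=26  P2=11  P3=5  P4=6  P5=44
Waiting(P4) = turnaround − burst = 1 − 1 = 0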